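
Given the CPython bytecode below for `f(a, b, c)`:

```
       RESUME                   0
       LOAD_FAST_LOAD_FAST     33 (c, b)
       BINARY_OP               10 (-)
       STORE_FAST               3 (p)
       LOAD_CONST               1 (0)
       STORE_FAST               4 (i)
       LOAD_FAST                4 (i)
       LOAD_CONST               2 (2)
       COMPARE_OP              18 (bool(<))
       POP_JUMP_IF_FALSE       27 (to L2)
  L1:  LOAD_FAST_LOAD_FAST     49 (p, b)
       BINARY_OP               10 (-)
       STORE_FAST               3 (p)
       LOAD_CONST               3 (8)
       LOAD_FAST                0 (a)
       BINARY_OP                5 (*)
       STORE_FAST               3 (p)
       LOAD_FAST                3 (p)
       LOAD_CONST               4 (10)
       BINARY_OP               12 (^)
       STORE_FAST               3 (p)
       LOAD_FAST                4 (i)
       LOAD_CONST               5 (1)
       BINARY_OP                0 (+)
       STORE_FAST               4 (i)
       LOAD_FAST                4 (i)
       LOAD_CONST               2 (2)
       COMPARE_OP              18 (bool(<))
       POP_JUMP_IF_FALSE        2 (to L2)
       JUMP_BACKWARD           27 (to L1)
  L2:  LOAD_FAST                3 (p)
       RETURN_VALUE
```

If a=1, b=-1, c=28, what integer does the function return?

2

LOAD_FAST_LOAD_FAST c,b → push 28,-1. Stack: [28, -1]
BINARY_OP - → 28 - -1 = 29. Stack: [29]
STORE_FAST p → p=29. Stack: []
LOAD_CONST → push 0. Stack: [0]
STORE_FAST i → i=0. Stack: []
LOAD_FAST i → push 0. Stack: [0]
LOAD_CONST → push 2. Stack: [0, 2]
COMPARE_OP bool(<) → 0 vs 2 = True. Stack: [True]
POP_JUMP_IF_FALSE → pop True; no jump. Stack: []
LOAD_FAST_LOAD_FAST p,b → push 29,-1. Stack: [29, -1]
BINARY_OP - → 29 - -1 = 30. Stack: [30]
STORE_FAST p → p=30. Stack: []
LOAD_CONST → push 8. Stack: [8]
LOAD_FAST a → push 1. Stack: [8, 1]
BINARY_OP * → 8 * 1 = 8. Stack: [8]
STORE_FAST p → p=8. Stack: []
LOAD_FAST p → push 8. Stack: [8]
LOAD_CONST → push 10. Stack: [8, 10]
BINARY_OP ^ → 8 ^ 10 = 2. Stack: [2]
STORE_FAST p → p=2. Stack: []
LOAD_FAST i → push 0. Stack: [0]
LOAD_CONST → push 1. Stack: [0, 1]
BINARY_OP + → 0 + 1 = 1. Stack: [1]
STORE_FAST i → i=1. Stack: []
LOAD_FAST i → push 1. Stack: [1]
LOAD_CONST → push 2. Stack: [1, 2]
COMPARE_OP bool(<) → 1 vs 2 = True. Stack: [True]
POP_JUMP_IF_FALSE → pop True; no jump. Stack: []
LOAD_FAST_LOAD_FAST p,b → push 2,-1. Stack: [2, -1]
BINARY_OP - → 2 - -1 = 3. Stack: [3]
STORE_FAST p → p=3. Stack: []
LOAD_CONST → push 8. Stack: [8]
LOAD_FAST a → push 1. Stack: [8, 1]
BINARY_OP * → 8 * 1 = 8. Stack: [8]
STORE_FAST p → p=8. Stack: []
LOAD_FAST p → push 8. Stack: [8]
LOAD_CONST → push 10. Stack: [8, 10]
BINARY_OP ^ → 8 ^ 10 = 2. Stack: [2]
STORE_FAST p → p=2. Stack: []
LOAD_FAST i → push 1. Stack: [1]
LOAD_CONST → push 1. Stack: [1, 1]
BINARY_OP + → 1 + 1 = 2. Stack: [2]
STORE_FAST i → i=2. Stack: []
LOAD_FAST i → push 2. Stack: [2]
LOAD_CONST → push 2. Stack: [2, 2]
COMPARE_OP bool(<) → 2 vs 2 = False. Stack: [False]
POP_JUMP_IF_FALSE → pop False; jump. Stack: []
LOAD_FAST p → push 2. Stack: [2]
RETURN_VALUE → return 2.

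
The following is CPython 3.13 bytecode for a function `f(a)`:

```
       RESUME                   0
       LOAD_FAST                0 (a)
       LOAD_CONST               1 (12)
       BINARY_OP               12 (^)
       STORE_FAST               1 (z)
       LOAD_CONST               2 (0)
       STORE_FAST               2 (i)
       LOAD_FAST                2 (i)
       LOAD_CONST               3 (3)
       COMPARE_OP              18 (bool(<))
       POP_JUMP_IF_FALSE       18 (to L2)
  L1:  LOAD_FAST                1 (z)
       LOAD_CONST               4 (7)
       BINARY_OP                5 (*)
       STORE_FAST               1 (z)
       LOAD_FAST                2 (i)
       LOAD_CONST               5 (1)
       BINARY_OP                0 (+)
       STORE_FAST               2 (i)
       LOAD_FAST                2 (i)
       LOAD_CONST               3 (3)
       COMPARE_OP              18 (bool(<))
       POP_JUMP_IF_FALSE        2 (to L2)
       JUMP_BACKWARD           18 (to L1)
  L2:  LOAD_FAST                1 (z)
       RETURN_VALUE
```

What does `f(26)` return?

7546

LOAD_FAST a → push 26. Stack: [26]
LOAD_CONST → push 12. Stack: [26, 12]
BINARY_OP ^ → 26 ^ 12 = 22. Stack: [22]
STORE_FAST z → z=22. Stack: []
LOAD_CONST → push 0. Stack: [0]
STORE_FAST i → i=0. Stack: []
LOAD_FAST i → push 0. Stack: [0]
LOAD_CONST → push 3. Stack: [0, 3]
COMPARE_OP bool(<) → 0 vs 3 = True. Stack: [True]
POP_JUMP_IF_FALSE → pop True; no jump. Stack: []
LOAD_FAST z → push 22. Stack: [22]
LOAD_CONST → push 7. Stack: [22, 7]
BINARY_OP * → 22 * 7 = 154. Stack: [154]
STORE_FAST z → z=154. Stack: []
LOAD_FAST i → push 0. Stack: [0]
LOAD_CONST → push 1. Stack: [0, 1]
BINARY_OP + → 0 + 1 = 1. Stack: [1]
STORE_FAST i → i=1. Stack: []
LOAD_FAST i → push 1. Stack: [1]
LOAD_CONST → push 3. Stack: [1, 3]
COMPARE_OP bool(<) → 1 vs 3 = True. Stack: [True]
POP_JUMP_IF_FALSE → pop True; no jump. Stack: []
LOAD_FAST z → push 154. Stack: [154]
LOAD_CONST → push 7. Stack: [154, 7]
BINARY_OP * → 154 * 7 = 1078. Stack: [1078]
STORE_FAST z → z=1078. Stack: []
LOAD_FAST i → push 1. Stack: [1]
LOAD_CONST → push 1. Stack: [1, 1]
BINARY_OP + → 1 + 1 = 2. Stack: [2]
STORE_FAST i → i=2. Stack: []
LOAD_FAST i → push 2. Stack: [2]
LOAD_CONST → push 3. Stack: [2, 3]
COMPARE_OP bool(<) → 2 vs 3 = True. Stack: [True]
POP_JUMP_IF_FALSE → pop True; no jump. Stack: []
LOAD_FAST z → push 1078. Stack: [1078]
LOAD_CONST → push 7. Stack: [1078, 7]
BINARY_OP * → 1078 * 7 = 7546. Stack: [7546]
STORE_FAST z → z=7546. Stack: []
LOAD_FAST i → push 2. Stack: [2]
LOAD_CONST → push 1. Stack: [2, 1]
BINARY_OP + → 2 + 1 = 3. Stack: [3]
STORE_FAST i → i=3. Stack: []
LOAD_FAST i → push 3. Stack: [3]
LOAD_CONST → push 3. Stack: [3, 3]
COMPARE_OP bool(<) → 3 vs 3 = False. Stack: [False]
POP_JUMP_IF_FALSE → pop False; jump. Stack: []
LOAD_FAST z → push 7546. Stack: [7546]
RETURN_VALUE → return 7546.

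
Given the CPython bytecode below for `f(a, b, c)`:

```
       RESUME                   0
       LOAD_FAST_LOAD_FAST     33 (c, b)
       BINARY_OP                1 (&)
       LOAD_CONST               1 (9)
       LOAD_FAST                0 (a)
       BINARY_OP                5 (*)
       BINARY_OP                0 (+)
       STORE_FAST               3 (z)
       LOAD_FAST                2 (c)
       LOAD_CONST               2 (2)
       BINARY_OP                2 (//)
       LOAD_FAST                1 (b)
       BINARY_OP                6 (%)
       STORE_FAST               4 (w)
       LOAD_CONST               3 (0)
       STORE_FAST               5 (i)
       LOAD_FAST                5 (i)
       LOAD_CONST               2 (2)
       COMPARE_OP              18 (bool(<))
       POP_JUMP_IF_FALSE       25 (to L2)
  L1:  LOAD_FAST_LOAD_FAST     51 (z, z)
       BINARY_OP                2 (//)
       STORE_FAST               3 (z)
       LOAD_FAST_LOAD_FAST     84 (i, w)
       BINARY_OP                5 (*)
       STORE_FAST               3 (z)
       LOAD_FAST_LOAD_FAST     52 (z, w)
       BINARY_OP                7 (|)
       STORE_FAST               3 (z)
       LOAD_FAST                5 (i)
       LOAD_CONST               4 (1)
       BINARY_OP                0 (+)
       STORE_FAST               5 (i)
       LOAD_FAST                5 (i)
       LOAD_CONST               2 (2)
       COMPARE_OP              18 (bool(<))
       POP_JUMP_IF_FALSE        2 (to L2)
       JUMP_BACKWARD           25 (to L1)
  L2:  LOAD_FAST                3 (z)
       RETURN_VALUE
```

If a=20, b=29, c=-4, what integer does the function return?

LOAD_FAST_LOAD_FAST c,b → push -4,29. Stack: [-4, 29]
BINARY_OP & → -4 & 29 = 28. Stack: [28]
LOAD_CONST → push 9. Stack: [28, 9]
LOAD_FAST a → push 20. Stack: [28, 9, 20]
BINARY_OP * → 9 * 20 = 180. Stack: [28, 180]
BINARY_OP + → 28 + 180 = 208. Stack: [208]
STORE_FAST z → z=208. Stack: []
LOAD_FAST c → push -4. Stack: [-4]
LOAD_CONST → push 2. Stack: [-4, 2]
BINARY_OP // → -4 // 2 = -2. Stack: [-2]
LOAD_FAST b → push 29. Stack: [-2, 29]
BINARY_OP % → -2 % 29 = 27. Stack: [27]
STORE_FAST w → w=27. Stack: []
LOAD_CONST → push 0. Stack: [0]
STORE_FAST i → i=0. Stack: []
LOAD_FAST i → push 0. Stack: [0]
LOAD_CONST → push 2. Stack: [0, 2]
COMPARE_OP bool(<) → 0 vs 2 = True. Stack: [True]
POP_JUMP_IF_FALSE → pop True; no jump. Stack: []
LOAD_FAST_LOAD_FAST z,z → push 208,208. Stack: [208, 208]
BINARY_OP // → 208 // 208 = 1. Stack: [1]
STORE_FAST z → z=1. Stack: []
LOAD_FAST_LOAD_FAST i,w → push 0,27. Stack: [0, 27]
BINARY_OP * → 0 * 27 = 0. Stack: [0]
STORE_FAST z → z=0. Stack: []
LOAD_FAST_LOAD_FAST z,w → push 0,27. Stack: [0, 27]
BINARY_OP | → 0 | 27 = 27. Stack: [27]
STORE_FAST z → z=27. Stack: []
LOAD_FAST i → push 0. Stack: [0]
LOAD_CONST → push 1. Stack: [0, 1]
BINARY_OP + → 0 + 1 = 1. Stack: [1]
STORE_FAST i → i=1. Stack: []
LOAD_FAST i → push 1. Stack: [1]
LOAD_CONST → push 2. Stack: [1, 2]
COMPARE_OP bool(<) → 1 vs 2 = True. Stack: [True]
POP_JUMP_IF_FALSE → pop True; no jump. Stack: []
LOAD_FAST_LOAD_FAST z,z → push 27,27. Stack: [27, 27]
BINARY_OP // → 27 // 27 = 1. Stack: [1]
STORE_FAST z → z=1. Stack: []
LOAD_FAST_LOAD_FAST i,w → push 1,27. Stack: [1, 27]
BINARY_OP * → 1 * 27 = 27. Stack: [27]
STORE_FAST z → z=27. Stack: []
LOAD_FAST_LOAD_FAST z,w → push 27,27. Stack: [27, 27]
BINARY_OP | → 27 | 27 = 27. Stack: [27]
STORE_FAST z → z=27. Stack: []
LOAD_FAST i → push 1. Stack: [1]
LOAD_CONST → push 1. Stack: [1, 1]
BINARY_OP + → 1 + 1 = 2. Stack: [2]
STORE_FAST i → i=2. Stack: []
LOAD_FAST i → push 2. Stack: [2]
LOAD_CONST → push 2. Stack: [2, 2]
COMPARE_OP bool(<) → 2 vs 2 = False. Stack: [False]
POP_JUMP_IF_FALSE → pop False; jump. Stack: []
LOAD_FAST z → push 27. Stack: [27]
RETURN_VALUE → return 27.

27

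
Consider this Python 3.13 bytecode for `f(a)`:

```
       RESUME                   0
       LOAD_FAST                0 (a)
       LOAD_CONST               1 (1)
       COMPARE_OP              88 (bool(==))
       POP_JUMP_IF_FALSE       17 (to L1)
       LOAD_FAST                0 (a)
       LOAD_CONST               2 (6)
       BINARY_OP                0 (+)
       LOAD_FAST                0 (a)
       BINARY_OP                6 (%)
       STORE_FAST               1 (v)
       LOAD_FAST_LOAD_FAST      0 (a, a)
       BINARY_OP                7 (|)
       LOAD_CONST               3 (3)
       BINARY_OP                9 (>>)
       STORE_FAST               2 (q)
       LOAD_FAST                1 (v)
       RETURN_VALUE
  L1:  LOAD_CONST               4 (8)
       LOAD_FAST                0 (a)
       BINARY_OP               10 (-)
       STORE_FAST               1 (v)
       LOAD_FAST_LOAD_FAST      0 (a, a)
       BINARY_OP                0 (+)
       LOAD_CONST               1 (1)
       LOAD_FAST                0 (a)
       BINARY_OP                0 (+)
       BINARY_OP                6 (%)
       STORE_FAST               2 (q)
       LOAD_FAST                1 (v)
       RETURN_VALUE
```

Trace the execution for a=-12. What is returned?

20

LOAD_FAST a → push -12. Stack: [-12]
LOAD_CONST → push 1. Stack: [-12, 1]
COMPARE_OP bool(==) → -12 vs 1 = False. Stack: [False]
POP_JUMP_IF_FALSE → pop False; jump. Stack: []
LOAD_CONST → push 8. Stack: [8]
LOAD_FAST a → push -12. Stack: [8, -12]
BINARY_OP - → 8 - -12 = 20. Stack: [20]
STORE_FAST v → v=20. Stack: []
LOAD_FAST_LOAD_FAST a,a → push -12,-12. Stack: [-12, -12]
BINARY_OP + → -12 + -12 = -24. Stack: [-24]
LOAD_CONST → push 1. Stack: [-24, 1]
LOAD_FAST a → push -12. Stack: [-24, 1, -12]
BINARY_OP + → 1 + -12 = -11. Stack: [-24, -11]
BINARY_OP % → -24 % -11 = -2. Stack: [-2]
STORE_FAST q → q=-2. Stack: []
LOAD_FAST v → push 20. Stack: [20]
RETURN_VALUE → return 20.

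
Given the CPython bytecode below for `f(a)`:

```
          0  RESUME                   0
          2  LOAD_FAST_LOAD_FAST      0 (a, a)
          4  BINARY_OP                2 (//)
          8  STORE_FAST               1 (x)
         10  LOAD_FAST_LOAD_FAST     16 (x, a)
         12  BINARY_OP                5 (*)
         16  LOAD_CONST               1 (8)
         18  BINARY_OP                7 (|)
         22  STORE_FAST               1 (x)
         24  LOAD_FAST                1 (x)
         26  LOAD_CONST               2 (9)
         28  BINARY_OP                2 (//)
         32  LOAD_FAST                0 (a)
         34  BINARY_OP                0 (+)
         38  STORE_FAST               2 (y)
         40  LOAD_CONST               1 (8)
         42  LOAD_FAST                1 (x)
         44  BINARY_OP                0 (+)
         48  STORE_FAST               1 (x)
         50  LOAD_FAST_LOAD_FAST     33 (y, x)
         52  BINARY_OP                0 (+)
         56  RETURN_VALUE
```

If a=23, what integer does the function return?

65

LOAD_FAST_LOAD_FAST a,a → push 23,23. Stack: [23, 23]
BINARY_OP // → 23 // 23 = 1. Stack: [1]
STORE_FAST x → x=1. Stack: []
LOAD_FAST_LOAD_FAST x,a → push 1,23. Stack: [1, 23]
BINARY_OP * → 1 * 23 = 23. Stack: [23]
LOAD_CONST → push 8. Stack: [23, 8]
BINARY_OP | → 23 | 8 = 31. Stack: [31]
STORE_FAST x → x=31. Stack: []
LOAD_FAST x → push 31. Stack: [31]
LOAD_CONST → push 9. Stack: [31, 9]
BINARY_OP // → 31 // 9 = 3. Stack: [3]
LOAD_FAST a → push 23. Stack: [3, 23]
BINARY_OP + → 3 + 23 = 26. Stack: [26]
STORE_FAST y → y=26. Stack: []
LOAD_CONST → push 8. Stack: [8]
LOAD_FAST x → push 31. Stack: [8, 31]
BINARY_OP + → 8 + 31 = 39. Stack: [39]
STORE_FAST x → x=39. Stack: []
LOAD_FAST_LOAD_FAST y,x → push 26,39. Stack: [26, 39]
BINARY_OP + → 26 + 39 = 65. Stack: [65]
RETURN_VALUE → return 65.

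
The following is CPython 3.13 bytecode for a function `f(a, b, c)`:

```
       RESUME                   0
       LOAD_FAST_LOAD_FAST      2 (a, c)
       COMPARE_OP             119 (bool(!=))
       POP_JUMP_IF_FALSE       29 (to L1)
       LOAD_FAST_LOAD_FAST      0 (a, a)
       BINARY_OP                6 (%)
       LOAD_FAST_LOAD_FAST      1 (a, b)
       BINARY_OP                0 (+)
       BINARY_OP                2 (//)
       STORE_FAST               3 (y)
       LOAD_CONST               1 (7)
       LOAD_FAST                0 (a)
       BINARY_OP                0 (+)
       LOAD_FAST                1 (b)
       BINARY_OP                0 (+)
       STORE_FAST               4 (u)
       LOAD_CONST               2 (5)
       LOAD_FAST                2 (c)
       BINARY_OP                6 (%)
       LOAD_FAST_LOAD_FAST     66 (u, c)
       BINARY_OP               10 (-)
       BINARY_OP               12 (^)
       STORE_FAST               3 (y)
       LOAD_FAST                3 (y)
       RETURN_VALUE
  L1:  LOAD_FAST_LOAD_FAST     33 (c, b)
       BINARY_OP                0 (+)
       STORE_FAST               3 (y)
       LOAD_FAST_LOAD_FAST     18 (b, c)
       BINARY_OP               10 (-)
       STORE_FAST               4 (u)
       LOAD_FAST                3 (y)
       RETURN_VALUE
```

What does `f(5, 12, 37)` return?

-10

LOAD_FAST_LOAD_FAST a,c → push 5,37. Stack: [5, 37]
COMPARE_OP bool(!=) → 5 vs 37 = True. Stack: [True]
POP_JUMP_IF_FALSE → pop True; no jump. Stack: []
LOAD_FAST_LOAD_FAST a,a → push 5,5. Stack: [5, 5]
BINARY_OP % → 5 % 5 = 0. Stack: [0]
LOAD_FAST_LOAD_FAST a,b → push 5,12. Stack: [0, 5, 12]
BINARY_OP + → 5 + 12 = 17. Stack: [0, 17]
BINARY_OP // → 0 // 17 = 0. Stack: [0]
STORE_FAST y → y=0. Stack: []
LOAD_CONST → push 7. Stack: [7]
LOAD_FAST a → push 5. Stack: [7, 5]
BINARY_OP + → 7 + 5 = 12. Stack: [12]
LOAD_FAST b → push 12. Stack: [12, 12]
BINARY_OP + → 12 + 12 = 24. Stack: [24]
STORE_FAST u → u=24. Stack: []
LOAD_CONST → push 5. Stack: [5]
LOAD_FAST c → push 37. Stack: [5, 37]
BINARY_OP % → 5 % 37 = 5. Stack: [5]
LOAD_FAST_LOAD_FAST u,c → push 24,37. Stack: [5, 24, 37]
BINARY_OP - → 24 - 37 = -13. Stack: [5, -13]
BINARY_OP ^ → 5 ^ -13 = -10. Stack: [-10]
STORE_FAST y → y=-10. Stack: []
LOAD_FAST y → push -10. Stack: [-10]
RETURN_VALUE → return -10.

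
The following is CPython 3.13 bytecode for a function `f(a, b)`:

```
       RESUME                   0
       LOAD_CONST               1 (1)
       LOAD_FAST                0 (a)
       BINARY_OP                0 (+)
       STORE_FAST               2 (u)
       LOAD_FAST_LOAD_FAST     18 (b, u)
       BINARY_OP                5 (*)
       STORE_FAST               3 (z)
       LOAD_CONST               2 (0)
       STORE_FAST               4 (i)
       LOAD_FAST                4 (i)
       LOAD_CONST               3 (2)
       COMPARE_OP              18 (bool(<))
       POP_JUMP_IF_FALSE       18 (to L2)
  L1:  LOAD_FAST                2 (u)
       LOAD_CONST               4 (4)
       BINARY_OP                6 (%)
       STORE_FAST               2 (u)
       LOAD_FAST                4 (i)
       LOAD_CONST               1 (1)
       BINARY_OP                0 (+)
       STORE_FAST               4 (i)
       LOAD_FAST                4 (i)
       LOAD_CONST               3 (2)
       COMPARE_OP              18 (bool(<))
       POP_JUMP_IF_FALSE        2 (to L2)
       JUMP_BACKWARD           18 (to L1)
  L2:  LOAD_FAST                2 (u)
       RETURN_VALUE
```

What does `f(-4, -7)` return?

LOAD_CONST → push 1. Stack: [1]
LOAD_FAST a → push -4. Stack: [1, -4]
BINARY_OP + → 1 + -4 = -3. Stack: [-3]
STORE_FAST u → u=-3. Stack: []
LOAD_FAST_LOAD_FAST b,u → push -7,-3. Stack: [-7, -3]
BINARY_OP * → -7 * -3 = 21. Stack: [21]
STORE_FAST z → z=21. Stack: []
LOAD_CONST → push 0. Stack: [0]
STORE_FAST i → i=0. Stack: []
LOAD_FAST i → push 0. Stack: [0]
LOAD_CONST → push 2. Stack: [0, 2]
COMPARE_OP bool(<) → 0 vs 2 = True. Stack: [True]
POP_JUMP_IF_FALSE → pop True; no jump. Stack: []
LOAD_FAST u → push -3. Stack: [-3]
LOAD_CONST → push 4. Stack: [-3, 4]
BINARY_OP % → -3 % 4 = 1. Stack: [1]
STORE_FAST u → u=1. Stack: []
LOAD_FAST i → push 0. Stack: [0]
LOAD_CONST → push 1. Stack: [0, 1]
BINARY_OP + → 0 + 1 = 1. Stack: [1]
STORE_FAST i → i=1. Stack: []
LOAD_FAST i → push 1. Stack: [1]
LOAD_CONST → push 2. Stack: [1, 2]
COMPARE_OP bool(<) → 1 vs 2 = True. Stack: [True]
POP_JUMP_IF_FALSE → pop True; no jump. Stack: []
LOAD_FAST u → push 1. Stack: [1]
LOAD_CONST → push 4. Stack: [1, 4]
BINARY_OP % → 1 % 4 = 1. Stack: [1]
STORE_FAST u → u=1. Stack: []
LOAD_FAST i → push 1. Stack: [1]
LOAD_CONST → push 1. Stack: [1, 1]
BINARY_OP + → 1 + 1 = 2. Stack: [2]
STORE_FAST i → i=2. Stack: []
LOAD_FAST i → push 2. Stack: [2]
LOAD_CONST → push 2. Stack: [2, 2]
COMPARE_OP bool(<) → 2 vs 2 = False. Stack: [False]
POP_JUMP_IF_FALSE → pop False; jump. Stack: []
LOAD_FAST u → push 1. Stack: [1]
RETURN_VALUE → return 1.

1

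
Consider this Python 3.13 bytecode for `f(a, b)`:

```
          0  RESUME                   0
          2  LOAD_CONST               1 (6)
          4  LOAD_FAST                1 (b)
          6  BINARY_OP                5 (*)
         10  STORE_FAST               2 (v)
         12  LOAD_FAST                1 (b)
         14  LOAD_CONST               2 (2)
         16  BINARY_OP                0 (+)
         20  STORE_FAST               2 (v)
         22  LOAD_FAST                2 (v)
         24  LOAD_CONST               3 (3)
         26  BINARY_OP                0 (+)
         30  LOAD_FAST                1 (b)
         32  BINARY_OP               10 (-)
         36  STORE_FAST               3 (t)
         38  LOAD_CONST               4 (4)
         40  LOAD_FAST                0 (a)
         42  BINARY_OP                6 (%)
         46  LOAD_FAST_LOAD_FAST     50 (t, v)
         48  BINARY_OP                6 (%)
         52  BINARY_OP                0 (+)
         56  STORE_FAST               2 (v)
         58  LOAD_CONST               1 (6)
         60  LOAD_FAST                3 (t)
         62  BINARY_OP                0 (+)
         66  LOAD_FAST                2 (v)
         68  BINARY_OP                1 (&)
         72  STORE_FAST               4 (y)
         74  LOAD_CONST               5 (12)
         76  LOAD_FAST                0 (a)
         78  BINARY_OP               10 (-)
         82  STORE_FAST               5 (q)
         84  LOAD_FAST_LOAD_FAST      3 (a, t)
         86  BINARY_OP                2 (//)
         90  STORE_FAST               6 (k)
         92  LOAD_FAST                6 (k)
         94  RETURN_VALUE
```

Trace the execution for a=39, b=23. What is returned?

7

LOAD_CONST → push 6. Stack: [6]
LOAD_FAST b → push 23. Stack: [6, 23]
BINARY_OP * → 6 * 23 = 138. Stack: [138]
STORE_FAST v → v=138. Stack: []
LOAD_FAST b → push 23. Stack: [23]
LOAD_CONST → push 2. Stack: [23, 2]
BINARY_OP + → 23 + 2 = 25. Stack: [25]
STORE_FAST v → v=25. Stack: []
LOAD_FAST v → push 25. Stack: [25]
LOAD_CONST → push 3. Stack: [25, 3]
BINARY_OP + → 25 + 3 = 28. Stack: [28]
LOAD_FAST b → push 23. Stack: [28, 23]
BINARY_OP - → 28 - 23 = 5. Stack: [5]
STORE_FAST t → t=5. Stack: []
LOAD_CONST → push 4. Stack: [4]
LOAD_FAST a → push 39. Stack: [4, 39]
BINARY_OP % → 4 % 39 = 4. Stack: [4]
LOAD_FAST_LOAD_FAST t,v → push 5,25. Stack: [4, 5, 25]
BINARY_OP % → 5 % 25 = 5. Stack: [4, 5]
BINARY_OP + → 4 + 5 = 9. Stack: [9]
STORE_FAST v → v=9. Stack: []
LOAD_CONST → push 6. Stack: [6]
LOAD_FAST t → push 5. Stack: [6, 5]
BINARY_OP + → 6 + 5 = 11. Stack: [11]
LOAD_FAST v → push 9. Stack: [11, 9]
BINARY_OP & → 11 & 9 = 9. Stack: [9]
STORE_FAST y → y=9. Stack: []
LOAD_CONST → push 12. Stack: [12]
LOAD_FAST a → push 39. Stack: [12, 39]
BINARY_OP - → 12 - 39 = -27. Stack: [-27]
STORE_FAST q → q=-27. Stack: []
LOAD_FAST_LOAD_FAST a,t → push 39,5. Stack: [39, 5]
BINARY_OP // → 39 // 5 = 7. Stack: [7]
STORE_FAST k → k=7. Stack: []
LOAD_FAST k → push 7. Stack: [7]
RETURN_VALUE → return 7.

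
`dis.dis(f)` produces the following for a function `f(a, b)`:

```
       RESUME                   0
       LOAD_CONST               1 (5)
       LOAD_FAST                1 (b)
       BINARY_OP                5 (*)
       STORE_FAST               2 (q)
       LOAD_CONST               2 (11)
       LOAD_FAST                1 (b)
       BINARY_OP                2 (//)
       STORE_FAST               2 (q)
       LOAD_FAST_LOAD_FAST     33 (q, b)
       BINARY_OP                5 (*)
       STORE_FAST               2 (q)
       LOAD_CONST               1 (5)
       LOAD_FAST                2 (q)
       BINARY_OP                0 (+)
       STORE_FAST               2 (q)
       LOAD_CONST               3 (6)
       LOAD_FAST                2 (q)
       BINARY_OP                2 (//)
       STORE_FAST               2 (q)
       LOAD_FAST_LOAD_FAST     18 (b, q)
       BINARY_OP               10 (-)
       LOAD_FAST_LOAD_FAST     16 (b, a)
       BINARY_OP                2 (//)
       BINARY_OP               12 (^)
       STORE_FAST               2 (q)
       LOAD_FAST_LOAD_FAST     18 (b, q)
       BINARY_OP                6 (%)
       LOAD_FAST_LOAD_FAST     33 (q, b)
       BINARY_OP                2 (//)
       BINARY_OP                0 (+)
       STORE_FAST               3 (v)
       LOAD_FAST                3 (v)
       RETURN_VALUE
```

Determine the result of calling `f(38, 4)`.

LOAD_CONST → push 5. Stack: [5]
LOAD_FAST b → push 4. Stack: [5, 4]
BINARY_OP * → 5 * 4 = 20. Stack: [20]
STORE_FAST q → q=20. Stack: []
LOAD_CONST → push 11. Stack: [11]
LOAD_FAST b → push 4. Stack: [11, 4]
BINARY_OP // → 11 // 4 = 2. Stack: [2]
STORE_FAST q → q=2. Stack: []
LOAD_FAST_LOAD_FAST q,b → push 2,4. Stack: [2, 4]
BINARY_OP * → 2 * 4 = 8. Stack: [8]
STORE_FAST q → q=8. Stack: []
LOAD_CONST → push 5. Stack: [5]
LOAD_FAST q → push 8. Stack: [5, 8]
BINARY_OP + → 5 + 8 = 13. Stack: [13]
STORE_FAST q → q=13. Stack: []
LOAD_CONST → push 6. Stack: [6]
LOAD_FAST q → push 13. Stack: [6, 13]
BINARY_OP // → 6 // 13 = 0. Stack: [0]
STORE_FAST q → q=0. Stack: []
LOAD_FAST_LOAD_FAST b,q → push 4,0. Stack: [4, 0]
BINARY_OP - → 4 - 0 = 4. Stack: [4]
LOAD_FAST_LOAD_FAST b,a → push 4,38. Stack: [4, 4, 38]
BINARY_OP // → 4 // 38 = 0. Stack: [4, 0]
BINARY_OP ^ → 4 ^ 0 = 4. Stack: [4]
STORE_FAST q → q=4. Stack: []
LOAD_FAST_LOAD_FAST b,q → push 4,4. Stack: [4, 4]
BINARY_OP % → 4 % 4 = 0. Stack: [0]
LOAD_FAST_LOAD_FAST q,b → push 4,4. Stack: [0, 4, 4]
BINARY_OP // → 4 // 4 = 1. Stack: [0, 1]
BINARY_OP + → 0 + 1 = 1. Stack: [1]
STORE_FAST v → v=1. Stack: []
LOAD_FAST v → push 1. Stack: [1]
RETURN_VALUE → return 1.

1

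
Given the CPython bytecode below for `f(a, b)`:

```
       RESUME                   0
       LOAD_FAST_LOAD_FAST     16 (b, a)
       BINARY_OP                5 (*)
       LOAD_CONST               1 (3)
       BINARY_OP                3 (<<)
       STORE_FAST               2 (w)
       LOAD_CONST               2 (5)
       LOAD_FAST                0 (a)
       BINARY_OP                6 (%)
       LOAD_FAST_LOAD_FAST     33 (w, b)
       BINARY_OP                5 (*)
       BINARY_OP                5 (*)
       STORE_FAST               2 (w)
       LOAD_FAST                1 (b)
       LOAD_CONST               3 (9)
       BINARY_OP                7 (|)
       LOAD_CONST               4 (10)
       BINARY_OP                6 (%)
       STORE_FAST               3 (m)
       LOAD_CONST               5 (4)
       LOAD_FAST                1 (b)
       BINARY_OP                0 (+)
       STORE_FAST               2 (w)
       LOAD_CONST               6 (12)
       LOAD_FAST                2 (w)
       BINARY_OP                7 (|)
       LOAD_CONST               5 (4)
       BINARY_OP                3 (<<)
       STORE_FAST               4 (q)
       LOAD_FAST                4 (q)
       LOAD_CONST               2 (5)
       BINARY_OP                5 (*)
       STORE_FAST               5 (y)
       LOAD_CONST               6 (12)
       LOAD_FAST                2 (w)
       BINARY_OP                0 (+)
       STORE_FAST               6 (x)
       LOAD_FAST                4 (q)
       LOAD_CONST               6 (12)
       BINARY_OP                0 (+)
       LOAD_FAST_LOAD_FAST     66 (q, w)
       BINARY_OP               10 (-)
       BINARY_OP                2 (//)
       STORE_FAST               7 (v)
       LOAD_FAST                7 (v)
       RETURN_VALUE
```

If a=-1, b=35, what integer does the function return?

LOAD_FAST_LOAD_FAST b,a → push 35,-1. Stack: [35, -1]
BINARY_OP * → 35 * -1 = -35. Stack: [-35]
LOAD_CONST → push 3. Stack: [-35, 3]
BINARY_OP << → -35 << 3 = -280. Stack: [-280]
STORE_FAST w → w=-280. Stack: []
LOAD_CONST → push 5. Stack: [5]
LOAD_FAST a → push -1. Stack: [5, -1]
BINARY_OP % → 5 % -1 = 0. Stack: [0]
LOAD_FAST_LOAD_FAST w,b → push -280,35. Stack: [0, -280, 35]
BINARY_OP * → -280 * 35 = -9800. Stack: [0, -9800]
BINARY_OP * → 0 * -9800 = 0. Stack: [0]
STORE_FAST w → w=0. Stack: []
LOAD_FAST b → push 35. Stack: [35]
LOAD_CONST → push 9. Stack: [35, 9]
BINARY_OP | → 35 | 9 = 43. Stack: [43]
LOAD_CONST → push 10. Stack: [43, 10]
BINARY_OP % → 43 % 10 = 3. Stack: [3]
STORE_FAST m → m=3. Stack: []
LOAD_CONST → push 4. Stack: [4]
LOAD_FAST b → push 35. Stack: [4, 35]
BINARY_OP + → 4 + 35 = 39. Stack: [39]
STORE_FAST w → w=39. Stack: []
LOAD_CONST → push 12. Stack: [12]
LOAD_FAST w → push 39. Stack: [12, 39]
BINARY_OP | → 12 | 39 = 47. Stack: [47]
LOAD_CONST → push 4. Stack: [47, 4]
BINARY_OP << → 47 << 4 = 752. Stack: [752]
STORE_FAST q → q=752. Stack: []
LOAD_FAST q → push 752. Stack: [752]
LOAD_CONST → push 5. Stack: [752, 5]
BINARY_OP * → 752 * 5 = 3760. Stack: [3760]
STORE_FAST y → y=3760. Stack: []
LOAD_CONST → push 12. Stack: [12]
LOAD_FAST w → push 39. Stack: [12, 39]
BINARY_OP + → 12 + 39 = 51. Stack: [51]
STORE_FAST x → x=51. Stack: []
LOAD_FAST q → push 752. Stack: [752]
LOAD_CONST → push 12. Stack: [752, 12]
BINARY_OP + → 752 + 12 = 764. Stack: [764]
LOAD_FAST_LOAD_FAST q,w → push 752,39. Stack: [764, 752, 39]
BINARY_OP - → 752 - 39 = 713. Stack: [764, 713]
BINARY_OP // → 764 // 713 = 1. Stack: [1]
STORE_FAST v → v=1. Stack: []
LOAD_FAST v → push 1. Stack: [1]
RETURN_VALUE → return 1.

1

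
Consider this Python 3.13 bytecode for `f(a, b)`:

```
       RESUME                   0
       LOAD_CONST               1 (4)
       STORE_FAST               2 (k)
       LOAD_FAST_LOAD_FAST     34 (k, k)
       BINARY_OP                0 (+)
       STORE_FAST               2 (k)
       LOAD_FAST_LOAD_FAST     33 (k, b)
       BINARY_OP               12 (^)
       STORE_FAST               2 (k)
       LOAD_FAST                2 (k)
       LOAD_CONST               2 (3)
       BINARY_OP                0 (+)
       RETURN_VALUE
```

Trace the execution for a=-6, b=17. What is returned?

LOAD_CONST → push 4. Stack: [4]
STORE_FAST k → k=4. Stack: []
LOAD_FAST_LOAD_FAST k,k → push 4,4. Stack: [4, 4]
BINARY_OP + → 4 + 4 = 8. Stack: [8]
STORE_FAST k → k=8. Stack: []
LOAD_FAST_LOAD_FAST k,b → push 8,17. Stack: [8, 17]
BINARY_OP ^ → 8 ^ 17 = 25. Stack: [25]
STORE_FAST k → k=25. Stack: []
LOAD_FAST k → push 25. Stack: [25]
LOAD_CONST → push 3. Stack: [25, 3]
BINARY_OP + → 25 + 3 = 28. Stack: [28]
RETURN_VALUE → return 28.

28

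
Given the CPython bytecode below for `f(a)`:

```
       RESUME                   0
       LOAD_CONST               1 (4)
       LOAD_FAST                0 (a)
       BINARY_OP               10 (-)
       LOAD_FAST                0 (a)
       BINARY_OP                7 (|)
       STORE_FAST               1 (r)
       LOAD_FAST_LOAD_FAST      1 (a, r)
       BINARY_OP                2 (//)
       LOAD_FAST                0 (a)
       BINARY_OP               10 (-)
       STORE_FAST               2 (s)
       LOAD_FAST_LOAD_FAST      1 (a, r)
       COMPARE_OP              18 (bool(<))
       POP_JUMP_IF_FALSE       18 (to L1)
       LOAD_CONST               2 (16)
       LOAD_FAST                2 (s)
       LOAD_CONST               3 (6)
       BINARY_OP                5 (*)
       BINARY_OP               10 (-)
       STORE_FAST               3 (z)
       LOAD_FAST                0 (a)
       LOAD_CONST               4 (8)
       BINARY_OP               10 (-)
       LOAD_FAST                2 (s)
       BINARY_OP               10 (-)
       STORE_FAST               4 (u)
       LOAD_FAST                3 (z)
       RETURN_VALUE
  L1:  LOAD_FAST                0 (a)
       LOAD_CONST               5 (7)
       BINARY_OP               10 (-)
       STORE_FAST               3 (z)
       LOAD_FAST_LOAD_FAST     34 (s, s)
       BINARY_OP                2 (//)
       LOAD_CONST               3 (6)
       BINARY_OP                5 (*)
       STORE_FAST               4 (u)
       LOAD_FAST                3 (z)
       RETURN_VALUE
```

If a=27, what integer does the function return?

20

LOAD_CONST → push 4. Stack: [4]
LOAD_FAST a → push 27. Stack: [4, 27]
BINARY_OP - → 4 - 27 = -23. Stack: [-23]
LOAD_FAST a → push 27. Stack: [-23, 27]
BINARY_OP | → -23 | 27 = -5. Stack: [-5]
STORE_FAST r → r=-5. Stack: []
LOAD_FAST_LOAD_FAST a,r → push 27,-5. Stack: [27, -5]
BINARY_OP // → 27 // -5 = -6. Stack: [-6]
LOAD_FAST a → push 27. Stack: [-6, 27]
BINARY_OP - → -6 - 27 = -33. Stack: [-33]
STORE_FAST s → s=-33. Stack: []
LOAD_FAST_LOAD_FAST a,r → push 27,-5. Stack: [27, -5]
COMPARE_OP bool(<) → 27 vs -5 = False. Stack: [False]
POP_JUMP_IF_FALSE → pop False; jump. Stack: []
LOAD_FAST a → push 27. Stack: [27]
LOAD_CONST → push 7. Stack: [27, 7]
BINARY_OP - → 27 - 7 = 20. Stack: [20]
STORE_FAST z → z=20. Stack: []
LOAD_FAST_LOAD_FAST s,s → push -33,-33. Stack: [-33, -33]
BINARY_OP // → -33 // -33 = 1. Stack: [1]
LOAD_CONST → push 6. Stack: [1, 6]
BINARY_OP * → 1 * 6 = 6. Stack: [6]
STORE_FAST u → u=6. Stack: []
LOAD_FAST z → push 20. Stack: [20]
RETURN_VALUE → return 20.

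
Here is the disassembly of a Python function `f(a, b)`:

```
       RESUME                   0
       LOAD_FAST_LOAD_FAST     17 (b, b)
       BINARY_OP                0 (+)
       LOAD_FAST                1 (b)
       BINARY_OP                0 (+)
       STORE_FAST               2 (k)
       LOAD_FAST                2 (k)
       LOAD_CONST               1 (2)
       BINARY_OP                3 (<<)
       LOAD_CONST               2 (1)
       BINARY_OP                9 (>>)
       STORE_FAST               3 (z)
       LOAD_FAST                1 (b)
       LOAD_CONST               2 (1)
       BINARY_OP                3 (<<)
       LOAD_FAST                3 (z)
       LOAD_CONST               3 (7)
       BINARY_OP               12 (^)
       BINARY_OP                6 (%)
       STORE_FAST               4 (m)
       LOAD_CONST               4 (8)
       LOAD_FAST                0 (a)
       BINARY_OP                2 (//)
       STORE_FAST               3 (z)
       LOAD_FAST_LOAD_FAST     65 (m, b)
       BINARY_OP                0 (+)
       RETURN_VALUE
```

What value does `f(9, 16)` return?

LOAD_FAST_LOAD_FAST b,b → push 16,16. Stack: [16, 16]
BINARY_OP + → 16 + 16 = 32. Stack: [32]
LOAD_FAST b → push 16. Stack: [32, 16]
BINARY_OP + → 32 + 16 = 48. Stack: [48]
STORE_FAST k → k=48. Stack: []
LOAD_FAST k → push 48. Stack: [48]
LOAD_CONST → push 2. Stack: [48, 2]
BINARY_OP << → 48 << 2 = 192. Stack: [192]
LOAD_CONST → push 1. Stack: [192, 1]
BINARY_OP >> → 192 >> 1 = 96. Stack: [96]
STORE_FAST z → z=96. Stack: []
LOAD_FAST b → push 16. Stack: [16]
LOAD_CONST → push 1. Stack: [16, 1]
BINARY_OP << → 16 << 1 = 32. Stack: [32]
LOAD_FAST z → push 96. Stack: [32, 96]
LOAD_CONST → push 7. Stack: [32, 96, 7]
BINARY_OP ^ → 96 ^ 7 = 103. Stack: [32, 103]
BINARY_OP % → 32 % 103 = 32. Stack: [32]
STORE_FAST m → m=32. Stack: []
LOAD_CONST → push 8. Stack: [8]
LOAD_FAST a → push 9. Stack: [8, 9]
BINARY_OP // → 8 // 9 = 0. Stack: [0]
STORE_FAST z → z=0. Stack: []
LOAD_FAST_LOAD_FAST m,b → push 32,16. Stack: [32, 16]
BINARY_OP + → 32 + 16 = 48. Stack: [48]
RETURN_VALUE → return 48.

48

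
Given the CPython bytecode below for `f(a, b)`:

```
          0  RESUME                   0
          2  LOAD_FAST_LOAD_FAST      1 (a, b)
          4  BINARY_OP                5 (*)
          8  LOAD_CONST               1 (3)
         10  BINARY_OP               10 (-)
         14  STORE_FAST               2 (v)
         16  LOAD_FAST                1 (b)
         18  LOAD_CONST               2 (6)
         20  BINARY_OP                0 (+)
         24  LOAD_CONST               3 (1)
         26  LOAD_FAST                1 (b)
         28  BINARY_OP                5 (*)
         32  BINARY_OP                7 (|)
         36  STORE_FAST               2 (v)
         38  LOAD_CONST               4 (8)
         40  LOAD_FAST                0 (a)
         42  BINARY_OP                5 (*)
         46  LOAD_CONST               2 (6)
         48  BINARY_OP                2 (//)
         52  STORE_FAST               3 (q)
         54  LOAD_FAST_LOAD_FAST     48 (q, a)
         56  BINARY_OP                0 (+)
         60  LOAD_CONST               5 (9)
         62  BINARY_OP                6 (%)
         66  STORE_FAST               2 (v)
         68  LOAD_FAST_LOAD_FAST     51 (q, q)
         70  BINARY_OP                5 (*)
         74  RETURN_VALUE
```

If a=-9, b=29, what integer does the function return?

LOAD_FAST_LOAD_FAST a,b → push -9,29. Stack: [-9, 29]
BINARY_OP * → -9 * 29 = -261. Stack: [-261]
LOAD_CONST → push 3. Stack: [-261, 3]
BINARY_OP - → -261 - 3 = -264. Stack: [-264]
STORE_FAST v → v=-264. Stack: []
LOAD_FAST b → push 29. Stack: [29]
LOAD_CONST → push 6. Stack: [29, 6]
BINARY_OP + → 29 + 6 = 35. Stack: [35]
LOAD_CONST → push 1. Stack: [35, 1]
LOAD_FAST b → push 29. Stack: [35, 1, 29]
BINARY_OP * → 1 * 29 = 29. Stack: [35, 29]
BINARY_OP | → 35 | 29 = 63. Stack: [63]
STORE_FAST v → v=63. Stack: []
LOAD_CONST → push 8. Stack: [8]
LOAD_FAST a → push -9. Stack: [8, -9]
BINARY_OP * → 8 * -9 = -72. Stack: [-72]
LOAD_CONST → push 6. Stack: [-72, 6]
BINARY_OP // → -72 // 6 = -12. Stack: [-12]
STORE_FAST q → q=-12. Stack: []
LOAD_FAST_LOAD_FAST q,a → push -12,-9. Stack: [-12, -9]
BINARY_OP + → -12 + -9 = -21. Stack: [-21]
LOAD_CONST → push 9. Stack: [-21, 9]
BINARY_OP % → -21 % 9 = 6. Stack: [6]
STORE_FAST v → v=6. Stack: []
LOAD_FAST_LOAD_FAST q,q → push -12,-12. Stack: [-12, -12]
BINARY_OP * → -12 * -12 = 144. Stack: [144]
RETURN_VALUE → return 144.

144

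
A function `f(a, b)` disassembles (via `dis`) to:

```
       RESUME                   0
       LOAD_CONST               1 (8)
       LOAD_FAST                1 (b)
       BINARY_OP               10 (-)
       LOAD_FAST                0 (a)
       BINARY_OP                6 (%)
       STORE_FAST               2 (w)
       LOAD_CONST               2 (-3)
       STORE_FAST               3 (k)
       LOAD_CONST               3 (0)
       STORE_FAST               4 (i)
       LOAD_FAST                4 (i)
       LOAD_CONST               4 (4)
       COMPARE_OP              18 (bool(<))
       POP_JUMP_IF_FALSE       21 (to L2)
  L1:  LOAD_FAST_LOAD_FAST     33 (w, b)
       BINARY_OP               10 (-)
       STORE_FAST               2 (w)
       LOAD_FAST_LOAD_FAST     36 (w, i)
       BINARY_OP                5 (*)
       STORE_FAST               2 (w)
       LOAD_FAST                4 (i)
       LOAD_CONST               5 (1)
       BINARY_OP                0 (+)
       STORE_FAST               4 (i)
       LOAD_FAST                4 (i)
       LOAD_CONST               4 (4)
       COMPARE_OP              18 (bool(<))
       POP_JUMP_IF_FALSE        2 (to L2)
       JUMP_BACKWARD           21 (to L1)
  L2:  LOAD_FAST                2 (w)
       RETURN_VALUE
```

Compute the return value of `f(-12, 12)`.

LOAD_CONST → push 8
LOAD_FAST b → push 12
BINARY_OP - → 8 - 12 = -4
LOAD_FAST a → push -12
BINARY_OP % → -4 % -12 = -4
STORE_FAST w → w=-4
LOAD_CONST → push -3
STORE_FAST k → k=-3
LOAD_CONST → push 0
STORE_FAST i → i=0
LOAD_FAST i → push 0
LOAD_CONST → push 4
COMPARE_OP bool(<) → 0 vs 4 = True
POP_JUMP_IF_FALSE → pop True; no jump
LOAD_FAST_LOAD_FAST w,b → push -4,12
BINARY_OP - → -4 - 12 = -16
STORE_FAST w → w=-16
LOAD_FAST_LOAD_FAST w,i → push -16,0
BINARY_OP * → -16 * 0 = 0
STORE_FAST w → w=0
LOAD_FAST i → push 0
LOAD_CONST → push 1
BINARY_OP + → 0 + 1 = 1
STORE_FAST i → i=1
LOAD_FAST i → push 1
LOAD_CONST → push 4
COMPARE_OP bool(<) → 1 vs 4 = True
POP_JUMP_IF_FALSE → pop True; no jump
LOAD_FAST_LOAD_FAST w,b → push 0,12
BINARY_OP - → 0 - 12 = -12
STORE_FAST w → w=-12
LOAD_FAST_LOAD_FAST w,i → push -12,1
BINARY_OP * → -12 * 1 = -12
STORE_FAST w → w=-12
LOAD_FAST i → push 1
LOAD_CONST → push 1
BINARY_OP + → 1 + 1 = 2
STORE_FAST i → i=2
LOAD_FAST i → push 2
LOAD_CONST → push 4
COMPARE_OP bool(<) → 2 vs 4 = True
POP_JUMP_IF_FALSE → pop True; no jump
LOAD_FAST_LOAD_FAST w,b → push -12,12
BINARY_OP - → -12 - 12 = -24
STORE_FAST w → w=-24
LOAD_FAST_LOAD_FAST w,i → push -24,2
BINARY_OP * → -24 * 2 = -48
STORE_FAST w → w=-48
LOAD_FAST i → push 2
LOAD_CONST → push 1
BINARY_OP + → 2 + 1 = 3
STORE_FAST i → i=3
LOAD_FAST i → push 3
LOAD_CONST → push 4
COMPARE_OP bool(<) → 3 vs 4 = True
POP_JUMP_IF_FALSE → pop True; no jump
LOAD_FAST_LOAD_FAST w,b → push -48,12
BINARY_OP - → -48 - 12 = -60
STORE_FAST w → w=-60
LOAD_FAST_LOAD_FAST w,i → push -60,3
BINARY_OP * → -60 * 3 = -180
STORE_FAST w → w=-180
LOAD_FAST i → push 3
LOAD_CONST → push 1
BINARY_OP + → 3 + 1 = 4
STORE_FAST i → i=4
LOAD_FAST i → push 4
LOAD_CONST → push 4
COMPARE_OP bool(<) → 4 vs 4 = False
POP_JUMP_IF_FALSE → pop False; jump
LOAD_FAST w → push -180
RETURN_VALUE → return -180.

-180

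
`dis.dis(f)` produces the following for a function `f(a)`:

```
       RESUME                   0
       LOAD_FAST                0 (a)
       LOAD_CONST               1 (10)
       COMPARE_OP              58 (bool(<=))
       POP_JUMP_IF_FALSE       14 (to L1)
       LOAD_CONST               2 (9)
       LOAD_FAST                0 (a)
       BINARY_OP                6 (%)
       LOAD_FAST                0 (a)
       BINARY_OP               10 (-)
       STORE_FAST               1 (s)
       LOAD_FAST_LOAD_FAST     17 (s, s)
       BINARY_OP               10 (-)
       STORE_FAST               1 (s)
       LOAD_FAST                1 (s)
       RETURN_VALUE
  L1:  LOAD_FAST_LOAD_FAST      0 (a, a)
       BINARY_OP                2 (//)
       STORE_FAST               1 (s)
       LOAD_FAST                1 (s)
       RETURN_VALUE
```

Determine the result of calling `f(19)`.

LOAD_FAST a → push 19. Stack: [19]
LOAD_CONST → push 10. Stack: [19, 10]
COMPARE_OP bool(<=) → 19 vs 10 = False. Stack: [False]
POP_JUMP_IF_FALSE → pop False; jump. Stack: []
LOAD_FAST_LOAD_FAST a,a → push 19,19. Stack: [19, 19]
BINARY_OP // → 19 // 19 = 1. Stack: [1]
STORE_FAST s → s=1. Stack: []
LOAD_FAST s → push 1. Stack: [1]
RETURN_VALUE → return 1.

1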